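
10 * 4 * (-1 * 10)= -400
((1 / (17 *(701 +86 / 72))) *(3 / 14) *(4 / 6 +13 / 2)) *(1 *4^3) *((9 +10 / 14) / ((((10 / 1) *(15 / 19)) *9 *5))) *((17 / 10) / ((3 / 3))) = 52288 / 136618125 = 0.00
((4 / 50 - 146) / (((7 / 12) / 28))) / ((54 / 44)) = -428032 / 75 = -5707.09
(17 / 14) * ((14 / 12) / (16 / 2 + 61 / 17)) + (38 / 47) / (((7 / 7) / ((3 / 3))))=103415 / 111108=0.93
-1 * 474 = -474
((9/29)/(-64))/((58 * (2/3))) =-27/215296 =-0.00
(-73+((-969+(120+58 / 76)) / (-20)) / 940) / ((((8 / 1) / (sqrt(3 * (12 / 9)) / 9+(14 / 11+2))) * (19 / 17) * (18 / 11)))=-51093960649 / 2931897600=-17.43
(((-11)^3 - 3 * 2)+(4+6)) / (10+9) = -1327 / 19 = -69.84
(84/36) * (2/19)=14/57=0.25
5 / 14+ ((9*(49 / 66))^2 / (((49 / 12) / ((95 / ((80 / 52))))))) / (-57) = -38921 / 3388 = -11.49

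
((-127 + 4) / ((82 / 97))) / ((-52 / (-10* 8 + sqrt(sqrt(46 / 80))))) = -2910 / 13 + 291* 46^(1 / 4)* 5^(3 / 4) / 1040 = -221.41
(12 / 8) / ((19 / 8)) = 12 / 19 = 0.63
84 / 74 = 42 / 37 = 1.14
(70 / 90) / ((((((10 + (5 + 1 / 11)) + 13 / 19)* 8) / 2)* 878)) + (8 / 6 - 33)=-471433111 / 14887368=-31.67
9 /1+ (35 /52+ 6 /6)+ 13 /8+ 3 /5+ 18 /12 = 7487 /520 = 14.40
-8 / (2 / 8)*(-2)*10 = 640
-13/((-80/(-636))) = -2067/20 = -103.35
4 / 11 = 0.36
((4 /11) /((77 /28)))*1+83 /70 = 11163 /8470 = 1.32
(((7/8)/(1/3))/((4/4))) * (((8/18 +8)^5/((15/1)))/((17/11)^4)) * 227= 7373481793836928/24659157645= 299015.96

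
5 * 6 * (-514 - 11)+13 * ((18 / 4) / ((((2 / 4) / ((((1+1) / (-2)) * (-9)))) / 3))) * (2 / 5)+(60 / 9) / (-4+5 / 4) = -2390656 / 165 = -14488.82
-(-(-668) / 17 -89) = 845 / 17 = 49.71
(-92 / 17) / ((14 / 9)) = -414 / 119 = -3.48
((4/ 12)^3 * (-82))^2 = 6724/ 729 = 9.22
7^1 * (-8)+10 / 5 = -54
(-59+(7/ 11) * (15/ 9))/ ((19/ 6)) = -3824/ 209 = -18.30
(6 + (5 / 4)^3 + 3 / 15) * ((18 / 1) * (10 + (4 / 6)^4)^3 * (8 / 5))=367581994346 / 1476225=249001.33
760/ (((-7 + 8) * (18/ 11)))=4180/ 9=464.44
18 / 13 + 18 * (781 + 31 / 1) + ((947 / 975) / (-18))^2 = 4502191901809 / 308002500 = 14617.39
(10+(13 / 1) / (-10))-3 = 57 / 10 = 5.70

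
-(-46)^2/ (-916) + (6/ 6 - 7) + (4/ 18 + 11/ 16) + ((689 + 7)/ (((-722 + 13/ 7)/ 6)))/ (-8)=-341669617/ 166232016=-2.06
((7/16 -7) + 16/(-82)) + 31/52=-52545/8528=-6.16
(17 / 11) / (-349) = -17 / 3839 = -0.00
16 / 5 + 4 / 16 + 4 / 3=287 / 60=4.78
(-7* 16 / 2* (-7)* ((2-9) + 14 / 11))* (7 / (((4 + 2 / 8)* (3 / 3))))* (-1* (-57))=-39414816 / 187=-210774.42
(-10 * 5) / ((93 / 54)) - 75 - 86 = -5891 / 31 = -190.03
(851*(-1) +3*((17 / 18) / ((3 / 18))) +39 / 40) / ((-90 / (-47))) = -522029 / 1200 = -435.02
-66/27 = -2.44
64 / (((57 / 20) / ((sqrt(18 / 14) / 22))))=640 * sqrt(7) / 1463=1.16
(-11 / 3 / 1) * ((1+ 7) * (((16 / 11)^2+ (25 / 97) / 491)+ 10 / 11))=-139476056 / 1571691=-88.74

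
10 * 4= 40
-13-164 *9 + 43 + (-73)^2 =3883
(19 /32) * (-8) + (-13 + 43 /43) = -67 /4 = -16.75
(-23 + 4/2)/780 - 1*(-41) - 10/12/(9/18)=30659/780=39.31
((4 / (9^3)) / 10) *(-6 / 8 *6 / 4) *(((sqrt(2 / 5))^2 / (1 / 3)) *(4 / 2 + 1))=-1 / 450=-0.00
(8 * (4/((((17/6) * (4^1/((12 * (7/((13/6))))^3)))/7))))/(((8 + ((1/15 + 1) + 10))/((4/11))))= 1290482565120/58749977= 21965.67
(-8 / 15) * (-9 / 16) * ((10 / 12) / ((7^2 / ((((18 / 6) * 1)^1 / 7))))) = 3 / 1372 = 0.00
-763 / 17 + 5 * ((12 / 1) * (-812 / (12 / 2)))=-138803 / 17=-8164.88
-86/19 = -4.53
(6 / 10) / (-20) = -3 / 100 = -0.03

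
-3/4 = -0.75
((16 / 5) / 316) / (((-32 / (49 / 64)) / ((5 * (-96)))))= 147 / 1264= 0.12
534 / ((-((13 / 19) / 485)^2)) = -45345264150 / 169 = -268315172.49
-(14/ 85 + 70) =-5964/ 85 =-70.16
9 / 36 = 0.25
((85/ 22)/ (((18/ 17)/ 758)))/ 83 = 547655/ 16434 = 33.32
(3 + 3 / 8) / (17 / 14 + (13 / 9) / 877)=1491777 / 537452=2.78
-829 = -829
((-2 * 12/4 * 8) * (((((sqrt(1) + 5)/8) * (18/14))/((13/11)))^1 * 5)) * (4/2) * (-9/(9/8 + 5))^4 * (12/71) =-11493410734080/37246379261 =-308.58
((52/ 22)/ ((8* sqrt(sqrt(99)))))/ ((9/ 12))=13* 11^(3/ 4)* sqrt(3)/ 1089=0.12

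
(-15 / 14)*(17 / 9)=-85 / 42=-2.02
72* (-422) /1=-30384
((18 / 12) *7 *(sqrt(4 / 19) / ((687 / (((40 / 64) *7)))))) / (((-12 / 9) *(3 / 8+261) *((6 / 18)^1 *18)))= -245 *sqrt(19) / 72783528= -0.00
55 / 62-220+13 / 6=-20176 / 93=-216.95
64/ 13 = 4.92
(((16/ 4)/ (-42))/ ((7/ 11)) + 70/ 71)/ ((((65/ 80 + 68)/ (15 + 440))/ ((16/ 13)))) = 11171840/ 1641591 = 6.81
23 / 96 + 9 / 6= 167 / 96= 1.74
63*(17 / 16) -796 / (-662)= 360869 / 5296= 68.14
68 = 68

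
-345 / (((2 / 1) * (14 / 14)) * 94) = -345 / 188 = -1.84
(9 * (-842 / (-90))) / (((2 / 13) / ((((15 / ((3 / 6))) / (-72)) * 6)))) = -1368.25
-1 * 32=-32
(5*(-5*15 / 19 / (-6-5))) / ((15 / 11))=25 / 19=1.32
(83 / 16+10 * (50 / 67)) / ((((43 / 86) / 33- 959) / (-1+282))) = -125751153 / 33925048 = -3.71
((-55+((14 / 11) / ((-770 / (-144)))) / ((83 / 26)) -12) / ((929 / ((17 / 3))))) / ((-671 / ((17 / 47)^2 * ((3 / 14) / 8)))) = 16510927493 / 7744358334346480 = 0.00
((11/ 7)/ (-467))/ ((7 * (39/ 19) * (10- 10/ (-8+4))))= -418/ 22310925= -0.00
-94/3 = -31.33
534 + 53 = 587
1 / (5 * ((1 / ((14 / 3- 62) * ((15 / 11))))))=-172 / 11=-15.64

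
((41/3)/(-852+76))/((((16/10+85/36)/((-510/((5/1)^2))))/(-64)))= -401472/69161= -5.80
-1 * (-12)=12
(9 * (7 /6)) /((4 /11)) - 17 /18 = 2011 /72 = 27.93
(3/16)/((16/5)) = 15/256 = 0.06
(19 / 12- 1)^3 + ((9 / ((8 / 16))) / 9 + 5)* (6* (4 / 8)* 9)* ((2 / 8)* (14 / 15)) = 382739 / 8640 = 44.30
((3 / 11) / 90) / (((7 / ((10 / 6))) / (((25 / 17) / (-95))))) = -5 / 447678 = -0.00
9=9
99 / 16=6.19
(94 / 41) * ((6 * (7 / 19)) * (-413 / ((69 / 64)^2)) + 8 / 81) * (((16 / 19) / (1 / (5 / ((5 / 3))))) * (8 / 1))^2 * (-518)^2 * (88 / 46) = -11625380430177407860736 / 30794324157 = -377516985627.20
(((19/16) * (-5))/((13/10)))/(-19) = 25/104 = 0.24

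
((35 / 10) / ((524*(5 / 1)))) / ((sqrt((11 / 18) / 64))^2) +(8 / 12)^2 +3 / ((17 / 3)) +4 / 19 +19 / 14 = 786272759 / 293229090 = 2.68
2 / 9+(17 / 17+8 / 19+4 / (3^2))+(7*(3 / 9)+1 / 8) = 691 / 152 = 4.55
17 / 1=17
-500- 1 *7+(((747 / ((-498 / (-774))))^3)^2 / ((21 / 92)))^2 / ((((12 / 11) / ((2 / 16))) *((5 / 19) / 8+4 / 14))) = 41398736253681184230537420000000000000.00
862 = 862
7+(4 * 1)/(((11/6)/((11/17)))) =143/17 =8.41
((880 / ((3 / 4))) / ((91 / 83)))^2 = 85357465600 / 74529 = 1145291.97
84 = 84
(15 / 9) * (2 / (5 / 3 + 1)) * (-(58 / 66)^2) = -0.97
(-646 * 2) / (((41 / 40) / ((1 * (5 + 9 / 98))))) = -12894160 / 2009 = -6418.20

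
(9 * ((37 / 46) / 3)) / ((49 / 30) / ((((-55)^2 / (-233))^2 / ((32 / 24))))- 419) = -45707371875 / 7936366846438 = -0.01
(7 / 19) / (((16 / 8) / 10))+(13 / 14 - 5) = -593 / 266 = -2.23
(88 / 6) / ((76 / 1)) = 11 / 57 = 0.19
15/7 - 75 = -510/7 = -72.86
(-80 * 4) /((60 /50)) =-266.67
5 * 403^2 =812045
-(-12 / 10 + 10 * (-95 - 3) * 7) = 34306 / 5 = 6861.20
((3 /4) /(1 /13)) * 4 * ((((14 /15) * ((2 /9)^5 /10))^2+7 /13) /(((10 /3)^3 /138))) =3157719138158249 /40356300937500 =78.25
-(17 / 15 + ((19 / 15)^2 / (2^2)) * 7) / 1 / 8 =-3547 / 7200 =-0.49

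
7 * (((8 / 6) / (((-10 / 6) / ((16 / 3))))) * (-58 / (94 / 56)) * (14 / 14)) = 1031.99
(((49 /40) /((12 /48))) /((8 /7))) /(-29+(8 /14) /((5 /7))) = -343 /2256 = -0.15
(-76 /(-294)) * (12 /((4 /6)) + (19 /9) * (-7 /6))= 15941 /3969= 4.02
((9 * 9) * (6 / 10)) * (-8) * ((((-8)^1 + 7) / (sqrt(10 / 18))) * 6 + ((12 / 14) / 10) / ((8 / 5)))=-729 / 35 + 34992 * sqrt(5) / 25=3108.95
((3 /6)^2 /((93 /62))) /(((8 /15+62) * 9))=5 /16884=0.00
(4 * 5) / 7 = 20 / 7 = 2.86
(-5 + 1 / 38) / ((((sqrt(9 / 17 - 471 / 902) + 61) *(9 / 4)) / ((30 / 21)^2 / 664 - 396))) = 9038628400758 / 629859983417 - 9663117 *sqrt(1702074) / 629859983417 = 14.33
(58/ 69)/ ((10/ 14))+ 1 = 751/ 345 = 2.18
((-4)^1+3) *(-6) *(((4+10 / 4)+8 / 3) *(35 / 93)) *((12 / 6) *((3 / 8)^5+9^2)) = 1703272725 / 507904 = 3353.53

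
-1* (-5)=5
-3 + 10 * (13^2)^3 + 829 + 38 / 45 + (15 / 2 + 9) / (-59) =256307946959 / 5310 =48268916.56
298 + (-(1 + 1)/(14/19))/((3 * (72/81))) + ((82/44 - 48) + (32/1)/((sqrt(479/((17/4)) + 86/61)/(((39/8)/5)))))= 26 * sqrt(1014186)/8965 + 154521/616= 253.77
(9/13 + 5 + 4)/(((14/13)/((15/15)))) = 9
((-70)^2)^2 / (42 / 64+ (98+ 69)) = 153664000 / 1073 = 143209.69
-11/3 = -3.67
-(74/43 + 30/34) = -1903/731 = -2.60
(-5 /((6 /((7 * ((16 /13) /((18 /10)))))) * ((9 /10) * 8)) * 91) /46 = -6125 /5589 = -1.10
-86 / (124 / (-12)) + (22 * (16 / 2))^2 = 960514 / 31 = 30984.32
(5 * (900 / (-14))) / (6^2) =-125 / 14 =-8.93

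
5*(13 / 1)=65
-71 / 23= -3.09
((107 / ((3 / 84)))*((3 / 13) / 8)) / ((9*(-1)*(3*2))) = -749 / 468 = -1.60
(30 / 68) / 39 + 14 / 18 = 3139 / 3978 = 0.79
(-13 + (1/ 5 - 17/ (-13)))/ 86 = -747/ 5590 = -0.13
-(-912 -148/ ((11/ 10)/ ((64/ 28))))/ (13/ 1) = 93904/ 1001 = 93.81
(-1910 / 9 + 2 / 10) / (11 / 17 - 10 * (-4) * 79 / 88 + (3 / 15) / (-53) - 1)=-94560851 / 15856182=-5.96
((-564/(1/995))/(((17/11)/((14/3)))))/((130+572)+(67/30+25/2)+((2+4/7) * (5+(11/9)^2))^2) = -571679677800/335870581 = -1702.08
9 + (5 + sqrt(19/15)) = sqrt(285)/15 + 14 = 15.13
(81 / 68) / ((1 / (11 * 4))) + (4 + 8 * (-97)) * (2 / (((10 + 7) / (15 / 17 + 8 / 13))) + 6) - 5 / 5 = -17720334 / 3757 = -4716.62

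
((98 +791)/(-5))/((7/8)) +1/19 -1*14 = -20629/95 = -217.15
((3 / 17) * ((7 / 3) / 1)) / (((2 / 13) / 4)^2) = 4732 / 17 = 278.35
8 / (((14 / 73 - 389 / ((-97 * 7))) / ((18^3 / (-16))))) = -144537372 / 37903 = -3813.35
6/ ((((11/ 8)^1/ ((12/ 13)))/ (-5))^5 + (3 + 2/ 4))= 152882380800000/ 89121591691057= 1.72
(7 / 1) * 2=14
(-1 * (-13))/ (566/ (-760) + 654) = 4940/ 248237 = 0.02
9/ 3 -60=-57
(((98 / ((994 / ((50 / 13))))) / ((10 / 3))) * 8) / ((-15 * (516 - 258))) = -28 / 119067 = -0.00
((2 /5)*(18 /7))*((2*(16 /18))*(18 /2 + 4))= 832 /35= 23.77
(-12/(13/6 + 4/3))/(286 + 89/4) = -32/2877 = -0.01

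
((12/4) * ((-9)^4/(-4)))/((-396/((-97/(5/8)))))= -212139/110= -1928.54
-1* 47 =-47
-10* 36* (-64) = 23040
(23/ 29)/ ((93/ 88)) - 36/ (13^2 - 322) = 45196/ 45849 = 0.99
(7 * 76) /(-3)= -532 /3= -177.33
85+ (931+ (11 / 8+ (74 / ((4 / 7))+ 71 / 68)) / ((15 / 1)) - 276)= 1527541 / 2040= 748.79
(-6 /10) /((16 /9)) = -27 /80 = -0.34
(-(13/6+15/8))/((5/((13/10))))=-1261/1200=-1.05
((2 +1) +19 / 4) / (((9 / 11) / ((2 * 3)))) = 341 / 6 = 56.83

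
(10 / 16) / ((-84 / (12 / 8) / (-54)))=135 / 224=0.60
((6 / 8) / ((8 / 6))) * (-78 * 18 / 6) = -1053 / 8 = -131.62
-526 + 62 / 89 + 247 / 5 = -211777 / 445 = -475.90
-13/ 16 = -0.81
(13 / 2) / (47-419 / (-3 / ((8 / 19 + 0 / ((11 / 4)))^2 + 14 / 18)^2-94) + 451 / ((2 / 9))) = 12177844237 / 3898421629439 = 0.00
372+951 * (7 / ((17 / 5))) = 39609 / 17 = 2329.94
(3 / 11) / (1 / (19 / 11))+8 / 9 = 1481 / 1089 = 1.36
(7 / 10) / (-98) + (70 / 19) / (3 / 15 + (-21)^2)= 0.00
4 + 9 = 13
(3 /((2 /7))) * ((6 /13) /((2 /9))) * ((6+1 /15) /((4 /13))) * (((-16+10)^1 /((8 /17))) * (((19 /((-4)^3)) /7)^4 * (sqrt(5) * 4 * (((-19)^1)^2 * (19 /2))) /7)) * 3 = -48003593999517 * sqrt(5) /460366807040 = -233.16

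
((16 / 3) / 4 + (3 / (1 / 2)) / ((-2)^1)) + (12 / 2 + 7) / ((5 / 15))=112 / 3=37.33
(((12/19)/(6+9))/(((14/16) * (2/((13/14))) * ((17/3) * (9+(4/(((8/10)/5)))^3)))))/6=0.00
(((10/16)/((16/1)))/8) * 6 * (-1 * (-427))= 6405/512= 12.51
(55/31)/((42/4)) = 110/651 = 0.17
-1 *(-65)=65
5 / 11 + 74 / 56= 547 / 308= 1.78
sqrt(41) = 6.40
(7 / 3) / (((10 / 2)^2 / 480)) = 224 / 5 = 44.80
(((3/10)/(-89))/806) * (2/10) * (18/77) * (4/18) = -3/69043975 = -0.00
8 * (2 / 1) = 16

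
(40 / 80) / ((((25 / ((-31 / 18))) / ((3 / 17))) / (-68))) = 31 / 75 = 0.41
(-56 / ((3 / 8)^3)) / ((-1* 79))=28672 / 2133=13.44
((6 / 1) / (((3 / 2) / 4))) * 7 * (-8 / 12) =-224 / 3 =-74.67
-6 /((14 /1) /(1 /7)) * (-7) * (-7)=-3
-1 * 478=-478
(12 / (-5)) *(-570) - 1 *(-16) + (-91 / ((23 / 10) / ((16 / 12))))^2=19838824 / 4761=4166.94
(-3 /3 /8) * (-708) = 177 /2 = 88.50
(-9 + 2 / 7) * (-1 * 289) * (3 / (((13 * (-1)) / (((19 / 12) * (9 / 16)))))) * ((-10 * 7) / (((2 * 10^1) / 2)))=3623.27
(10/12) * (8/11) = 20/33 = 0.61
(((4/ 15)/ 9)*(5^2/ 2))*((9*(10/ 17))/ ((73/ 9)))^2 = 243000/ 1540081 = 0.16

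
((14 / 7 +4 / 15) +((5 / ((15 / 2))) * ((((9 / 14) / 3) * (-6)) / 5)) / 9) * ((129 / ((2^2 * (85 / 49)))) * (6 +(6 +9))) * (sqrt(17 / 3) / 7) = 17759 * sqrt(51) / 425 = 298.41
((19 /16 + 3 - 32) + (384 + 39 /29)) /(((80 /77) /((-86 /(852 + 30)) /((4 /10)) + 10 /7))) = 381392605 /935424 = 407.72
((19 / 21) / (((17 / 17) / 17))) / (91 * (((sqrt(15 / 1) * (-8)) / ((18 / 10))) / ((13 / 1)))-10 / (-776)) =-389005696 * sqrt(15) / 11802649465-1127916 / 82618546255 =-0.13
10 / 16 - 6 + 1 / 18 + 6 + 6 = 481 / 72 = 6.68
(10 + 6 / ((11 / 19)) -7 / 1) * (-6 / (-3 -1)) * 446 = 98343 / 11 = 8940.27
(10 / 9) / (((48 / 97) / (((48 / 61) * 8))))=7760 / 549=14.13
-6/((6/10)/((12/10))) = -12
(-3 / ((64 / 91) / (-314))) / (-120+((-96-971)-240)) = -42861 / 45664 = -0.94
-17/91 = -0.19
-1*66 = -66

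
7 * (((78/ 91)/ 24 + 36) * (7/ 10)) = 7063/ 40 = 176.58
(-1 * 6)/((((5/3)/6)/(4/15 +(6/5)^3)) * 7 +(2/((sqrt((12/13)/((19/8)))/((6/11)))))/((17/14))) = 16830000/3241049- 646272 * sqrt(1482)/3241049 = -2.48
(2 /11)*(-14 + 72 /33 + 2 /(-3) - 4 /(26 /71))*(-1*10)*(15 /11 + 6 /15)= 3896296 /51909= 75.06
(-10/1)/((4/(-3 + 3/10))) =27/4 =6.75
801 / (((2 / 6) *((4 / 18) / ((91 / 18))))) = 218673 / 4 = 54668.25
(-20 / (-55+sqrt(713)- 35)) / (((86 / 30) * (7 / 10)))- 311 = -691234457 / 2223487+3000 * sqrt(713) / 2223487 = -310.84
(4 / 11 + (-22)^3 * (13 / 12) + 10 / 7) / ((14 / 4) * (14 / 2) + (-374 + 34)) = 5328496 / 145761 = 36.56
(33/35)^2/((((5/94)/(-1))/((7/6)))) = -19.50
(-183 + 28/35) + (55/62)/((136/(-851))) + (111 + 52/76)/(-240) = -452306183/2403120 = -188.22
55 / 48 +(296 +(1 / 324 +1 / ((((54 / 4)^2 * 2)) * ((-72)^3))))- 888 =-80384637169 / 136048896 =-590.85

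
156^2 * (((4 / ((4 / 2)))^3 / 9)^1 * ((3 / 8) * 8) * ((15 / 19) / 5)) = 194688 / 19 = 10246.74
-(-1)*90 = 90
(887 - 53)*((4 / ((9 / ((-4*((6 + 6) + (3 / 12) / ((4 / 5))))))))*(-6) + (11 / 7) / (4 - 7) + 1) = 109929.14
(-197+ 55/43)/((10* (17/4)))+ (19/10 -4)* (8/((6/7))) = -17694/731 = -24.21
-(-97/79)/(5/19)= 1843/395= 4.67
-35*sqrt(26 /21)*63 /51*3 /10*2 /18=-7*sqrt(546) /102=-1.60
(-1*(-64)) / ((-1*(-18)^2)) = -16 / 81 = -0.20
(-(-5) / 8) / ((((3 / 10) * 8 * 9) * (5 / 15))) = 25 / 288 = 0.09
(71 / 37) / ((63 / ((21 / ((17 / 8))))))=0.30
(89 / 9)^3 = 704969 / 729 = 967.04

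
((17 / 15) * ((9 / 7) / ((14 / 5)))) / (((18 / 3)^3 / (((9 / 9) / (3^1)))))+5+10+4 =402209 / 21168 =19.00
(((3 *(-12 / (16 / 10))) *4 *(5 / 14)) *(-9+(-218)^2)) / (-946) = 248625 / 154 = 1614.45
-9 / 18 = -1 / 2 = -0.50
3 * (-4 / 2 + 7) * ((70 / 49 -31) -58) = -9195 / 7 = -1313.57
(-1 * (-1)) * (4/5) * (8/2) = 16/5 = 3.20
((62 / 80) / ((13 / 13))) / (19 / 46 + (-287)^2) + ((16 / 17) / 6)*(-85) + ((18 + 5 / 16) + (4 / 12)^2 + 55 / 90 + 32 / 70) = 117606733403 / 19096524720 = 6.16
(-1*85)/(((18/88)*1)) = -3740/9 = -415.56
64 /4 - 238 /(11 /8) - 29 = -2047 /11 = -186.09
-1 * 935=-935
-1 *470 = -470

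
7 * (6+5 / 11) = 497 / 11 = 45.18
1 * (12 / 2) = 6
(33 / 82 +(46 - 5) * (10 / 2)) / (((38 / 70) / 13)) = 4918.85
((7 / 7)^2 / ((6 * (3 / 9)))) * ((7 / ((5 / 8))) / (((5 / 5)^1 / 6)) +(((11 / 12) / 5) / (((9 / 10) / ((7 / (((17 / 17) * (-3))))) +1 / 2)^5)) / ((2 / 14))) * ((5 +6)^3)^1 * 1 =5388304793333 / 122880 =43850136.66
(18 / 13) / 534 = 3 / 1157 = 0.00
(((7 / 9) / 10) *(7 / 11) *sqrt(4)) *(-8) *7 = -2744 / 495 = -5.54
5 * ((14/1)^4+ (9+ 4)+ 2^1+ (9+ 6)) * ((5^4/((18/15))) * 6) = 600718750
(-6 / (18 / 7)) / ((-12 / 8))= 1.56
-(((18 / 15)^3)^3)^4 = -10314424798490535546171949056 / 14551915228366851806640625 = -708.80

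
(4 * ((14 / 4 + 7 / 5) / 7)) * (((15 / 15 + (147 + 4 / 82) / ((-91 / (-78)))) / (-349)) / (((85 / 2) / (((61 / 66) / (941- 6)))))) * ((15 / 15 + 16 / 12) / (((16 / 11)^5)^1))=-20722135357 / 2439099777024000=-0.00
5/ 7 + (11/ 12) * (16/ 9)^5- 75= -71931352/ 1240029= -58.01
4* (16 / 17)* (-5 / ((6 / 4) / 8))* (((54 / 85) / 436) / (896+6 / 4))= -9216 / 56544295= -0.00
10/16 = 5/8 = 0.62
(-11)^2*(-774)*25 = -2341350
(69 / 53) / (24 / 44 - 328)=-759 / 190906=-0.00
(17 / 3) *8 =136 / 3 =45.33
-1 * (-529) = 529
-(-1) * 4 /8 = 1 /2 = 0.50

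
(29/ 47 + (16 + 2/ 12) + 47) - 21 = 12065/ 282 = 42.78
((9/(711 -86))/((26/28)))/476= 0.00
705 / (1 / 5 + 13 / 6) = 21150 / 71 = 297.89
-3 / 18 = -0.17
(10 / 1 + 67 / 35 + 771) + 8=27682 / 35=790.91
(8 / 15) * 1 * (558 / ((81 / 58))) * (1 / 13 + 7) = 2646656 / 1755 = 1508.07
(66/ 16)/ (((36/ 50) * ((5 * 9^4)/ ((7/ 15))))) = 77/ 944784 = 0.00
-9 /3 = -3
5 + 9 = 14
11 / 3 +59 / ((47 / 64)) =11845 / 141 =84.01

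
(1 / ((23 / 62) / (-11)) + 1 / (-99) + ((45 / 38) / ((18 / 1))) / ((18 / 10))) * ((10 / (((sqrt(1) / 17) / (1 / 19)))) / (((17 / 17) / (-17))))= 7408212995 / 1643994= 4506.23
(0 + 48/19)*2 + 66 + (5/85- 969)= -290018/323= -897.89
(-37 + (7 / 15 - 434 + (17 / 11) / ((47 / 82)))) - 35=-3899501 / 7755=-502.84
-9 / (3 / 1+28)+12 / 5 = 327 / 155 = 2.11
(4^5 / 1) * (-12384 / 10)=-6340608 / 5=-1268121.60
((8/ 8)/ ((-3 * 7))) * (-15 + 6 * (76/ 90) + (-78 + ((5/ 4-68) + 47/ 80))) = 36983/ 5040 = 7.34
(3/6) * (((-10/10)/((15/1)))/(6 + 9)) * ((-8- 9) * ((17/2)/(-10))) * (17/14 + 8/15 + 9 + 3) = -834343/1890000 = -0.44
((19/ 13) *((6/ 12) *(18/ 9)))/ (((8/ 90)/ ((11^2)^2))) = 12518055/ 52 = 240731.83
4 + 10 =14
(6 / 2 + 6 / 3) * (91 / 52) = 35 / 4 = 8.75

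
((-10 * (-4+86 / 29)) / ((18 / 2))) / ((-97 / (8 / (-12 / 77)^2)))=-296450 / 75951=-3.90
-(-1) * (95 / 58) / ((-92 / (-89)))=8455 / 5336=1.58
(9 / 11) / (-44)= -9 / 484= -0.02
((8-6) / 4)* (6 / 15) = 1 / 5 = 0.20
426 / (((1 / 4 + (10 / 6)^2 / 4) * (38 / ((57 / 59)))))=11502 / 1003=11.47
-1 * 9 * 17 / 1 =-153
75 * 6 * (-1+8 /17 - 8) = -65250 /17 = -3838.24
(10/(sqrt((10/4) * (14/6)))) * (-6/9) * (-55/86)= 110 * sqrt(210)/903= 1.77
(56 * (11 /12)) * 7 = 1078 /3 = 359.33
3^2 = 9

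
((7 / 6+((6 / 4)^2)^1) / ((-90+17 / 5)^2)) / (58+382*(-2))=-1025 / 1588406808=-0.00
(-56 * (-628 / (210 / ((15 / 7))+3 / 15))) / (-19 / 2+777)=70336 / 150737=0.47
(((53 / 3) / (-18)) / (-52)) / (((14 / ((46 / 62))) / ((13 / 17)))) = 1219 / 1593648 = 0.00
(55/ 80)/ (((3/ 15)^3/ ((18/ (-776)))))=-12375/ 6208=-1.99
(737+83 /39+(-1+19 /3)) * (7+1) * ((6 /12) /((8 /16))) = 77424 /13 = 5955.69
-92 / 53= -1.74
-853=-853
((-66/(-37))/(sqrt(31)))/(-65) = -66 * sqrt(31)/74555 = -0.00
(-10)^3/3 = -1000/3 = -333.33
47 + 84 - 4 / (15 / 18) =631 / 5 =126.20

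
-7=-7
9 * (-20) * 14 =-2520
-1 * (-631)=631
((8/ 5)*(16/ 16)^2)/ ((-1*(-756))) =2/ 945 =0.00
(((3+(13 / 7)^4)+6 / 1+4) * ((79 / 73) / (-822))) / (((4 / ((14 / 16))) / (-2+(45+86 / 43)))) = -35416095 / 109770976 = -0.32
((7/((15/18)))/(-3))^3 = -2744/125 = -21.95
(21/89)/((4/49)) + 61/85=109181/30260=3.61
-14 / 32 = -7 / 16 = -0.44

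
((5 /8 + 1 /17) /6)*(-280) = -1085 /34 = -31.91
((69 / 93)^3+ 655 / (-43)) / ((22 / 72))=-683637264 / 14091143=-48.52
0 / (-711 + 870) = 0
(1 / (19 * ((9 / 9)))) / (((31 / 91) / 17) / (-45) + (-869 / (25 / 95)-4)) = -69615 / 4373061736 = -0.00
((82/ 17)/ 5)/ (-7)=-82/ 595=-0.14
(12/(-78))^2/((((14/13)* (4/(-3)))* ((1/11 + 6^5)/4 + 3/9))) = -198/23355605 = -0.00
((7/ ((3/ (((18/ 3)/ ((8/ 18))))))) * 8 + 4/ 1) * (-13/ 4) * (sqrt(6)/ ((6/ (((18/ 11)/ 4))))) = -624 * sqrt(6)/ 11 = -138.95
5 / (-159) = -5 / 159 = -0.03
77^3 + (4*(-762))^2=9746837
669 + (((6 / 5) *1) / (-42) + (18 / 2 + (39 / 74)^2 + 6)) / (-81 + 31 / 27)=276364572447 / 413218960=668.81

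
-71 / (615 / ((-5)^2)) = -355 / 123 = -2.89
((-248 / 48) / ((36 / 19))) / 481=-589 / 103896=-0.01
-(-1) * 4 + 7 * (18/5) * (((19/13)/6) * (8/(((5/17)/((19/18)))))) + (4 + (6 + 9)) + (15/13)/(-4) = 775919/3900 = 198.95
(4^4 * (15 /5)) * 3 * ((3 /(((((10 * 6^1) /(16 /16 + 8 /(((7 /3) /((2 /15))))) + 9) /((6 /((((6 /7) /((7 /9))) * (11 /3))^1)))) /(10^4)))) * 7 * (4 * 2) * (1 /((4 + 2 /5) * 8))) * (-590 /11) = -174538182.73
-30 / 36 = -5 / 6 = -0.83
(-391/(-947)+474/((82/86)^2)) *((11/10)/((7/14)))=9136959623/7959535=1147.93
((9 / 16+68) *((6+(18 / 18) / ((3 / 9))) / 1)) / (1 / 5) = 49365 / 16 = 3085.31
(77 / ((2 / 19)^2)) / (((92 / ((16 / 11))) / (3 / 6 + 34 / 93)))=17689 / 186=95.10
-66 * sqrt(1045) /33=-2 * sqrt(1045)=-64.65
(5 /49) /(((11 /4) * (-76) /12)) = -60 /10241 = -0.01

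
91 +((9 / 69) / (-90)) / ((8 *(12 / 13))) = 6027827 / 66240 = 91.00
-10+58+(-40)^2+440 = 2088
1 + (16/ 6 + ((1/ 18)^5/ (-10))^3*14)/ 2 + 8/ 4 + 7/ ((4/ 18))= 241754622090442260479993/ 6746640616477458432000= 35.83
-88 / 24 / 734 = -11 / 2202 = -0.00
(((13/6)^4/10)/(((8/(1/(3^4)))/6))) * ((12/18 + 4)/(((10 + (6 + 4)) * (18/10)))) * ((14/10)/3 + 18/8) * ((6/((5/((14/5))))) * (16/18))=228116707/10628820000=0.02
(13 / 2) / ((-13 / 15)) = -15 / 2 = -7.50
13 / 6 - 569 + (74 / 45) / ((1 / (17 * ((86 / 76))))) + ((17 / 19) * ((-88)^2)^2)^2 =93540939901900860331 / 32490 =2879068633484175.45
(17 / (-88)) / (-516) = 0.00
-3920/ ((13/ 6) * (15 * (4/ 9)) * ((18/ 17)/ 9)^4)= -36832761/ 26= -1416644.65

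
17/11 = 1.55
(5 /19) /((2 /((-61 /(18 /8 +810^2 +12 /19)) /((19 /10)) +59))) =14709814405 /1894825122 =7.76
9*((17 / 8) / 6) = 51 / 16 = 3.19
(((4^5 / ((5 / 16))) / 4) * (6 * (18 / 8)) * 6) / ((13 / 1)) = 331776 / 65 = 5104.25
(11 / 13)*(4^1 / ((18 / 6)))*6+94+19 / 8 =10727 / 104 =103.14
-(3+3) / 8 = -3 / 4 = -0.75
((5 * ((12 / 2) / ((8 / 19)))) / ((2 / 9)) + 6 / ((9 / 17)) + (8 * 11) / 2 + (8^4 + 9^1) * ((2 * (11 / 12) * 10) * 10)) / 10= 18071023 / 240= 75295.93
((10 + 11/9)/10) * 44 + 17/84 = 62471/1260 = 49.58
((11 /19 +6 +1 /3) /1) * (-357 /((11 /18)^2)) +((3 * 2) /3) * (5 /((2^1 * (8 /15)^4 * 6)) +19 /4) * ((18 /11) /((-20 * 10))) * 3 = -12445434917757 /1883340800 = -6608.17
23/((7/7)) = 23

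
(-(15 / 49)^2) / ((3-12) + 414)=-0.00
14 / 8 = 7 / 4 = 1.75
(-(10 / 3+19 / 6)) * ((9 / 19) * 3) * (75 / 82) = -26325 / 3116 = -8.45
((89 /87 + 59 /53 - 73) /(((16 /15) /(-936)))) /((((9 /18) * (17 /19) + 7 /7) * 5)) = 8592.56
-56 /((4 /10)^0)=-56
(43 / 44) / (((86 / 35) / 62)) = 1085 / 44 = 24.66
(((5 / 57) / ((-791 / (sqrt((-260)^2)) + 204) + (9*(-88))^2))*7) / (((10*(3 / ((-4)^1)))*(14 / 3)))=-260 / 9299030673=-0.00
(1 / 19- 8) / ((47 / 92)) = -13892 / 893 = -15.56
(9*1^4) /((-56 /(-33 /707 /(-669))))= -99 /8829016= -0.00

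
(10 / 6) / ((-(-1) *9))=5 / 27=0.19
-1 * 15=-15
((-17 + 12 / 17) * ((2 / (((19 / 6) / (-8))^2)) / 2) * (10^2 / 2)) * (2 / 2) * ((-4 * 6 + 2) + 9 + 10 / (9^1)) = 379379200 / 6137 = 61818.35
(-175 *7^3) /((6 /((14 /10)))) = -84035 /6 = -14005.83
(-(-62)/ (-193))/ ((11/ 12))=-744/ 2123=-0.35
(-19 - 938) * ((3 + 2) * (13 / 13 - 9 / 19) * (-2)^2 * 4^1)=-765600 / 19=-40294.74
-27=-27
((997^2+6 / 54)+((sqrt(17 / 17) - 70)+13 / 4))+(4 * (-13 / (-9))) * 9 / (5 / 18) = 178943501 / 180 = 994130.56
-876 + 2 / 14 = -6131 / 7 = -875.86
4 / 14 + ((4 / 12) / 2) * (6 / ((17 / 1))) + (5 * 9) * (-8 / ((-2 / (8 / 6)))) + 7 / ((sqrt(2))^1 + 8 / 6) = 242.89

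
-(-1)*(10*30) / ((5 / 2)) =120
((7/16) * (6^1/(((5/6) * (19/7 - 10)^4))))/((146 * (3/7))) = 117649/6584795640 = 0.00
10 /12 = 5 /6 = 0.83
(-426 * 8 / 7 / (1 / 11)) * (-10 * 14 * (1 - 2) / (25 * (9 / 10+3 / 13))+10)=-3923744 / 49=-80076.41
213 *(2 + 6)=1704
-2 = -2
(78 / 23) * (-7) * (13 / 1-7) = -3276 / 23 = -142.43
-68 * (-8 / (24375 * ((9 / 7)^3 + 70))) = 186592 / 603013125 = 0.00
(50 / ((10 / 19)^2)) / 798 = 19 / 84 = 0.23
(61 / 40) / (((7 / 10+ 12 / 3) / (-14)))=-427 / 94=-4.54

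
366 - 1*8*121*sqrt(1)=-602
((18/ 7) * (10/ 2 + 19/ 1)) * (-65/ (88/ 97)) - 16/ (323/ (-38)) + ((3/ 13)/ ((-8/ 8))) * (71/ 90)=-2256448079/ 510510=-4419.99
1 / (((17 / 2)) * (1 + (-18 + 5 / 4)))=-8 / 1071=-0.01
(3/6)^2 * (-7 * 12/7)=-3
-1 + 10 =9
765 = 765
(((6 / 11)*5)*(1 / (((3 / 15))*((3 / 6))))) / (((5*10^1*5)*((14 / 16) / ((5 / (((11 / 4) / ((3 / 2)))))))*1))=288 / 847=0.34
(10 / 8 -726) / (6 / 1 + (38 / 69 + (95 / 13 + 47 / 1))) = -2600403 / 218360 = -11.91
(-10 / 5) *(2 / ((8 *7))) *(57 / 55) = -57 / 770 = -0.07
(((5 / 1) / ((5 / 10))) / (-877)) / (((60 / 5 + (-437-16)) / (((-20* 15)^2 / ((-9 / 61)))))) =-6100000 / 386757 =-15.77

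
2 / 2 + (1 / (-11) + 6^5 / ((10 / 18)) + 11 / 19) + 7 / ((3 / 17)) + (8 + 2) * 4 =44134388 / 3135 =14077.95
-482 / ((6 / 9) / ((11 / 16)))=-7953 / 16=-497.06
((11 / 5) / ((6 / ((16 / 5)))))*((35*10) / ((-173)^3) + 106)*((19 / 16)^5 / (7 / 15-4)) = -3737184993518757 / 44960809123840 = -83.12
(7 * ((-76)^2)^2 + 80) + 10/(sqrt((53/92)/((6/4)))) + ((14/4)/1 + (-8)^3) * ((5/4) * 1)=10 * sqrt(7314)/53 + 1868277411/8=233534692.51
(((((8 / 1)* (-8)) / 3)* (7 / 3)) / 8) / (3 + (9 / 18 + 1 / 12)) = -224 / 129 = -1.74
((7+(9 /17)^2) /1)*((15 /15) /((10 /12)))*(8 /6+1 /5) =13.40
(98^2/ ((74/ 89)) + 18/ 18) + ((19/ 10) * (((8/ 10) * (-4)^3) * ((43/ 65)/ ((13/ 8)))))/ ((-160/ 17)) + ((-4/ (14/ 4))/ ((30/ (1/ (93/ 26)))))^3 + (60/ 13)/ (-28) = 336414868346684110742/ 29112210035488125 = 11555.80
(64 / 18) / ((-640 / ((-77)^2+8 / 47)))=-278671 / 8460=-32.94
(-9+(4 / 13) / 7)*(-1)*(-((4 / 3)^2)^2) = -208640 / 7371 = -28.31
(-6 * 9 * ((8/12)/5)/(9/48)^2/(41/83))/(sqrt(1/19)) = -84992 * sqrt(19)/205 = -1807.18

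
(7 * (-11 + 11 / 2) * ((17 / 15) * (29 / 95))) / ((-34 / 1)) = 2233 / 5700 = 0.39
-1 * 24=-24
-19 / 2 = -9.50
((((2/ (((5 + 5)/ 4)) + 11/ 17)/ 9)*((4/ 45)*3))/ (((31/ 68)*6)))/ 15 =328/ 313875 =0.00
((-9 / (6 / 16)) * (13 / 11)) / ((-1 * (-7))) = -312 / 77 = -4.05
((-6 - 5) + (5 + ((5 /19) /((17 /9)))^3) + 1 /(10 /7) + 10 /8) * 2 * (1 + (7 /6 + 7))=-10001702799 /134793068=-74.20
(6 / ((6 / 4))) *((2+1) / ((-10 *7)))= -6 / 35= -0.17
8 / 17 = 0.47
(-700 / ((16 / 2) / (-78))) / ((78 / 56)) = 4900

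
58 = 58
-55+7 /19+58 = 64 /19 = 3.37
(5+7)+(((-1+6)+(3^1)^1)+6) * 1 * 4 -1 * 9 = 59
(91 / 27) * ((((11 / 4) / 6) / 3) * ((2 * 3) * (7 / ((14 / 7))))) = 7007 / 648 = 10.81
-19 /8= -2.38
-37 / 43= -0.86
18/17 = 1.06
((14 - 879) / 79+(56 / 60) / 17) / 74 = -219469 / 1490730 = -0.15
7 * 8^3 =3584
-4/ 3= -1.33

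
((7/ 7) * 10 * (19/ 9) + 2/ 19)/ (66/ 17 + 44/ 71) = 2189498/ 464607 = 4.71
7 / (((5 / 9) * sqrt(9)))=21 / 5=4.20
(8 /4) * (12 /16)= 3 /2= 1.50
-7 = -7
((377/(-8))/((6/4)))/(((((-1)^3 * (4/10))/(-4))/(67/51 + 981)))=-47217365/153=-308610.23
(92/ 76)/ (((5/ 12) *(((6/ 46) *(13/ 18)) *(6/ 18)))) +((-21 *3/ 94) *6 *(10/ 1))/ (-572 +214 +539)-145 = -52.70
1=1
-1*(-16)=16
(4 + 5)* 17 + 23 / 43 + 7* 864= 266666 / 43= 6201.53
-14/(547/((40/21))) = -80/1641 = -0.05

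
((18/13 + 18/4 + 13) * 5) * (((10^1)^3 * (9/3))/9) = 31474.36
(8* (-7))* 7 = -392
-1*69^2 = -4761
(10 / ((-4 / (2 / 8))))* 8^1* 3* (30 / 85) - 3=-141 / 17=-8.29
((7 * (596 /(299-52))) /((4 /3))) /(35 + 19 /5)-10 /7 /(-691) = 76154045 /231779366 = 0.33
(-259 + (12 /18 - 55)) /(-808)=0.39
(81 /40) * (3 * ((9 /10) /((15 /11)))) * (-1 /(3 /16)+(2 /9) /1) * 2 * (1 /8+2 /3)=-129789 /4000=-32.45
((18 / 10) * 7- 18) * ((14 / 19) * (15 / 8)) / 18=-63 / 152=-0.41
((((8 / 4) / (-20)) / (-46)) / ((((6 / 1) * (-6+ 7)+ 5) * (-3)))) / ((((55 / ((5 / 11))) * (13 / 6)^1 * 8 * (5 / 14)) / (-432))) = 378 / 9949225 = 0.00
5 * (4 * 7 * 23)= 3220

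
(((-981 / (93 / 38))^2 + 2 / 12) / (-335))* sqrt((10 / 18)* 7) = -926433817* sqrt(35) / 5794830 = -945.82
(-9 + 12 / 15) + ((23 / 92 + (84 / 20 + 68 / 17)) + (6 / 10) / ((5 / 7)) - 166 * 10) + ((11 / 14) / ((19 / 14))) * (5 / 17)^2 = -910879981 / 549100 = -1658.86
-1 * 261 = -261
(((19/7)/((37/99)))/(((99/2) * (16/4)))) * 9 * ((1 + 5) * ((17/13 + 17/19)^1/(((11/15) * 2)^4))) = 46473750/49296247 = 0.94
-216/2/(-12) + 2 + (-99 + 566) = 478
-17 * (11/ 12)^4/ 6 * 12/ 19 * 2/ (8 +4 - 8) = -0.63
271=271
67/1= 67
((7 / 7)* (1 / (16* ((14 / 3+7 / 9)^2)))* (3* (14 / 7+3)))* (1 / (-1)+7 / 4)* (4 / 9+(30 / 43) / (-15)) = 4455 / 471968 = 0.01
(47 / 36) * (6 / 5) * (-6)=-47 / 5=-9.40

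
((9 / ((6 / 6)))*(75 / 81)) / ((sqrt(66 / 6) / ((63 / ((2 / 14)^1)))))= 3675*sqrt(11) / 11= 1108.05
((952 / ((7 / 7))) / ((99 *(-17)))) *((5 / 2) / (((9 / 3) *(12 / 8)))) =-280 / 891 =-0.31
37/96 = 0.39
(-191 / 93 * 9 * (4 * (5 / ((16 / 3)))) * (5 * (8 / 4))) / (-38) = 42975 / 2356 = 18.24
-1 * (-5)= 5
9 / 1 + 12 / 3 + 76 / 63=895 / 63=14.21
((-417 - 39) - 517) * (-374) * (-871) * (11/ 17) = -205090886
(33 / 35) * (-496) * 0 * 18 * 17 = 0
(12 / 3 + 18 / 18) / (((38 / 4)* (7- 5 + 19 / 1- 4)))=10 / 323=0.03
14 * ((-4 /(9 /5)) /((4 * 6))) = -35 /27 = -1.30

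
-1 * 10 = -10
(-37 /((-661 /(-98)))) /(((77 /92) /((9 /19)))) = -428904 /138149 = -3.10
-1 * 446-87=-533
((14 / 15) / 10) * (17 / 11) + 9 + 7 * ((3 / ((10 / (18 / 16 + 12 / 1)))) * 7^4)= 873664529 / 13200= 66186.71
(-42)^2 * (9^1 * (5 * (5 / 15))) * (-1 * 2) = -52920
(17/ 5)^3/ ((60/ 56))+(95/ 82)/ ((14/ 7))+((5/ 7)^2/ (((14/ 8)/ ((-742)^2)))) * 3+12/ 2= 1036614123611/ 2152500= 481586.12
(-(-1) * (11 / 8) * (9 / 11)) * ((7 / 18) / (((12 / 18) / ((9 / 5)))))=189 / 160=1.18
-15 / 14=-1.07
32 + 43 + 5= 80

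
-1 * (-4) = 4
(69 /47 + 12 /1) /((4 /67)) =42411 /188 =225.59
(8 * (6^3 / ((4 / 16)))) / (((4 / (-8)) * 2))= -6912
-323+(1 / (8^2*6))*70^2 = -29783 / 96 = -310.24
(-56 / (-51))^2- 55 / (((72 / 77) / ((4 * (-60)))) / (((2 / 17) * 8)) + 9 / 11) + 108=362079892 / 8695143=41.64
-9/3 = -3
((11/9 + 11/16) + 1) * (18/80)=419/640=0.65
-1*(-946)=946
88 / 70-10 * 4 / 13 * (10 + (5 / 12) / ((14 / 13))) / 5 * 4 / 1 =-33184 / 1365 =-24.31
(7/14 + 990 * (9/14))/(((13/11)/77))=1078957/26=41498.35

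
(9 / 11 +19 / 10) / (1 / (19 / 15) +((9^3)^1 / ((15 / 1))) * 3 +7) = 5681 / 321002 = 0.02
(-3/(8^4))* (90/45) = -3/2048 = -0.00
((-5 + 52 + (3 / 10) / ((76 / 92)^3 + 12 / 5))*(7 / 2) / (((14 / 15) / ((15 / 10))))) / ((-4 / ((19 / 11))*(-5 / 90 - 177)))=130696550865 / 202263745376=0.65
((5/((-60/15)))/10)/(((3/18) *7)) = -3/28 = -0.11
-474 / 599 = -0.79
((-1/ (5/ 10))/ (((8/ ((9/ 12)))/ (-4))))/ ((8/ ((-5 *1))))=-0.47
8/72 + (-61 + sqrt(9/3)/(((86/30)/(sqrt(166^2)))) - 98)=-1430/9 + 2490* sqrt(3)/43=-58.59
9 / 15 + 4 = 4.60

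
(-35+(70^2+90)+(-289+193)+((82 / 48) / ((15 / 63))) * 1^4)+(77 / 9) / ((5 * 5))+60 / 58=254086199 / 52200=4867.55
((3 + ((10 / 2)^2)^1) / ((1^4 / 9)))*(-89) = -22428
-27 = -27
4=4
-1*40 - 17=-57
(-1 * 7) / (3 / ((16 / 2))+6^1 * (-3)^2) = -56 / 435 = -0.13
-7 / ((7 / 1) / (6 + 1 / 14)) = -85 / 14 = -6.07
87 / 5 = 17.40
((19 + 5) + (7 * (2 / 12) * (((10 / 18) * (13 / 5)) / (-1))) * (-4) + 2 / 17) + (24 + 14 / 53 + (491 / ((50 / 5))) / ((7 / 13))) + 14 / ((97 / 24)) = 24739416557 / 165180330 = 149.77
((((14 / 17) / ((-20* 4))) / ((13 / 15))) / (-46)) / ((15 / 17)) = 7 / 23920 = 0.00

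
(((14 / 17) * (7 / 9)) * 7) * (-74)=-50764 / 153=-331.79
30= 30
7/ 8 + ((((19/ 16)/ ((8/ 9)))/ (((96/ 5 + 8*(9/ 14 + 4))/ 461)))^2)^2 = 57954470090657697589604369/ 4059453032398518747136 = 14276.42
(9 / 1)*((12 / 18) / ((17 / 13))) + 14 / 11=1096 / 187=5.86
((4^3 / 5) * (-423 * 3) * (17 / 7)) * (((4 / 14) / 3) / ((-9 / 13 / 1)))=1329536 / 245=5426.68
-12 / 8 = -1.50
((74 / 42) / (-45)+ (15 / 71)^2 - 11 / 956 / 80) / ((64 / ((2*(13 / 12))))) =5055280477 / 27980637511680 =0.00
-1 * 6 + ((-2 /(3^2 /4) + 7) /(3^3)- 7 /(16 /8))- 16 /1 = -12283 /486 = -25.27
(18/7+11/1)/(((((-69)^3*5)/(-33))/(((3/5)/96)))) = 209/122643360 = 0.00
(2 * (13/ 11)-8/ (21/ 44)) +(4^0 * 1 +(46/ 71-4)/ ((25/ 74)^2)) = -438400153/ 10250625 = -42.77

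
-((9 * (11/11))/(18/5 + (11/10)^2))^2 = -810000/231361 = -3.50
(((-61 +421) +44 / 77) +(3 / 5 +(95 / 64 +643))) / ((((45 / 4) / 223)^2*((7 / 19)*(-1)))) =-2128436557319 / 1984500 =-1072530.39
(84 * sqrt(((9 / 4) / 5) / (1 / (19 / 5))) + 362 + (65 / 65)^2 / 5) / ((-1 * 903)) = -0.52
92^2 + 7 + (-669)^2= 456032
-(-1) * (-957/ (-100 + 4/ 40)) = 3190/ 333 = 9.58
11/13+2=37/13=2.85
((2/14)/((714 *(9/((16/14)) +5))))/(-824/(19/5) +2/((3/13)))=-38/509045467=-0.00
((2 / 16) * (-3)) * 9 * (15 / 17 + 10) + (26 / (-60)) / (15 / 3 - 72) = -5019091 / 136680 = -36.72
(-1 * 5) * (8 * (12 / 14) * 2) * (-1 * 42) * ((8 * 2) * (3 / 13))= 138240 / 13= 10633.85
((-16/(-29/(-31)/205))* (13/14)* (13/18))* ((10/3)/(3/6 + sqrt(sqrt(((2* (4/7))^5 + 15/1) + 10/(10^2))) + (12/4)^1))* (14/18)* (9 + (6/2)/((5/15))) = -42100604000/(2349* 35377000^(1/4)* 7^(3/4) + 1342845) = -19835.65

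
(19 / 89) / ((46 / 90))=855 / 2047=0.42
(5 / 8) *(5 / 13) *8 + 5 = 90 / 13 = 6.92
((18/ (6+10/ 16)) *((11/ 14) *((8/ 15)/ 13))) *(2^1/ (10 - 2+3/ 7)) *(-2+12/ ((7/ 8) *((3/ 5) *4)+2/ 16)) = 1275648/ 18089695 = 0.07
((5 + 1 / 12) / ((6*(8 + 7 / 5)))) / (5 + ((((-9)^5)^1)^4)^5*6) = 305 / 5393026430135761316654615962614469543140756022674521846267770023150533935260039523517986929389413224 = 0.00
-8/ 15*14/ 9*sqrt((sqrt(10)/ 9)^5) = -224*10^(1/ 4)/ 6561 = -0.06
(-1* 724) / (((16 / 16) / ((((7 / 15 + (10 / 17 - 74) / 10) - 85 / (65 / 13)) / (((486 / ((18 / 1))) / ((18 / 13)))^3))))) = 35261696 / 15126345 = 2.33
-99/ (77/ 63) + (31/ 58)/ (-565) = -2654401/ 32770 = -81.00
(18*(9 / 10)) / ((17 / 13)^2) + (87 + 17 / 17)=140849 / 1445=97.47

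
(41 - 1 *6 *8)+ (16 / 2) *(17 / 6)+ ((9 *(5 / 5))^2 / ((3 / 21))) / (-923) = 41680 / 2769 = 15.05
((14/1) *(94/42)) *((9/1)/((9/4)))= 376/3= 125.33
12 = 12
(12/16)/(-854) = -3/3416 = -0.00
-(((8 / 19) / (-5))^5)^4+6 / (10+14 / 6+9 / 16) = 1032439456536601634948628410070093674221856 / 2219027859708876430672370626354217529296875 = 0.47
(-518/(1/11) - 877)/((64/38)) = -124925/32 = -3903.91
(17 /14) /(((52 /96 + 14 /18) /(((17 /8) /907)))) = 2601 /1206310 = 0.00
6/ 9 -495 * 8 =-11878/ 3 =-3959.33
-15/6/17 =-5/34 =-0.15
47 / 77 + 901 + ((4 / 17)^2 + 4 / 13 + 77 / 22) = 905.47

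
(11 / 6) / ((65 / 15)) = 11 / 26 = 0.42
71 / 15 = 4.73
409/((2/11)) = 4499/2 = 2249.50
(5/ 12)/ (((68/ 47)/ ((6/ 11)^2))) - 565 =-4648115/ 8228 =-564.91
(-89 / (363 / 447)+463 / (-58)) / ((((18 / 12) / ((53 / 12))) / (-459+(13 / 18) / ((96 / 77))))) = 34643561899483 / 218287872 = 158705.85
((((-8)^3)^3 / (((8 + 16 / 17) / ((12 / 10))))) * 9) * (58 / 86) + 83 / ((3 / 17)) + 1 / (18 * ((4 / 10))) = -16079080409027 / 147060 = -109336872.09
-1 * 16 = -16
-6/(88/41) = -123/44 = -2.80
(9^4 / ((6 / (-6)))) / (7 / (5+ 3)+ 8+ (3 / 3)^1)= -52488 / 79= -664.41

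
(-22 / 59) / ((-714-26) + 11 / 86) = 1892 / 3754111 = 0.00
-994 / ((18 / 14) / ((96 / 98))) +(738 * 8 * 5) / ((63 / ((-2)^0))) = -288.76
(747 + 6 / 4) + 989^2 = 1957739 / 2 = 978869.50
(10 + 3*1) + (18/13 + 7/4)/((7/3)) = 5221/364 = 14.34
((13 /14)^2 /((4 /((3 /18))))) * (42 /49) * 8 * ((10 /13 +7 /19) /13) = 281 /13034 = 0.02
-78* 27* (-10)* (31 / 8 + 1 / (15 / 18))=213759 / 2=106879.50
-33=-33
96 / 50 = 48 / 25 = 1.92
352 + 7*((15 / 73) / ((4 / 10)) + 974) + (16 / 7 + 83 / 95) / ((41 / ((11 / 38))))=271281527089 / 37816555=7173.62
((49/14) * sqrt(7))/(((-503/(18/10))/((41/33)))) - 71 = -71 - 861 * sqrt(7)/55330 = -71.04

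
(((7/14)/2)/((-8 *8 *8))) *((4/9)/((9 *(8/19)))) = -19/331776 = -0.00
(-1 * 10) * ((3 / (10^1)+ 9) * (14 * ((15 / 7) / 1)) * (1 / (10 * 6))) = -93 / 2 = -46.50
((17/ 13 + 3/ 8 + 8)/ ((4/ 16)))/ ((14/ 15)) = 15105/ 364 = 41.50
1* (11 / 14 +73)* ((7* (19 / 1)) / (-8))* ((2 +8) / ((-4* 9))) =98135 / 288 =340.75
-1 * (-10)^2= -100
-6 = -6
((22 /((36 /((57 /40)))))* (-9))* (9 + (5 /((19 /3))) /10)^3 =-271019925 /46208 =-5865.22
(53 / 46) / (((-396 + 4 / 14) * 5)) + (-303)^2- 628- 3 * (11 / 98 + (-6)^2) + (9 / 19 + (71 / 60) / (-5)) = 40514241626744 / 444855075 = 91072.90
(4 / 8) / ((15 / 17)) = 17 / 30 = 0.57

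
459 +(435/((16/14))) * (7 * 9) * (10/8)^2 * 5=24038127/128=187797.87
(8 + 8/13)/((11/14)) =10.97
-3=-3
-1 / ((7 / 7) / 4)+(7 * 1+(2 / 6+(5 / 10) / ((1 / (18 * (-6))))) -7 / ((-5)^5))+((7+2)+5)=-343729 / 9375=-36.66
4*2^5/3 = 128/3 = 42.67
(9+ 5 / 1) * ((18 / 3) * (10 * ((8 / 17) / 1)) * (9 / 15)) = 237.18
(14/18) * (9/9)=7/9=0.78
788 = 788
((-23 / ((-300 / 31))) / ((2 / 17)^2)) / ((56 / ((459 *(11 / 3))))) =115597977 / 22400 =5160.62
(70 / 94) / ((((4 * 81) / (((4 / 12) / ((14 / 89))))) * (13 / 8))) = 445 / 148473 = 0.00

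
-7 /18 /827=-7 /14886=-0.00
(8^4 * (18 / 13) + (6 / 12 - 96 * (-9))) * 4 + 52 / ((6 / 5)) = 1021288 / 39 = 26186.87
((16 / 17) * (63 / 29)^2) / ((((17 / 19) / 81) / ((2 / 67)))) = 12.00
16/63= 0.25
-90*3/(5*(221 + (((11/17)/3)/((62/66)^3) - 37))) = -27348138/93318017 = -0.29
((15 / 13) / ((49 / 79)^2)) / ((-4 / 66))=-3089295 / 62426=-49.49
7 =7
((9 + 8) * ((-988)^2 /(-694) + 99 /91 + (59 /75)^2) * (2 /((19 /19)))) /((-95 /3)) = 8483975794492 /5624653125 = 1508.36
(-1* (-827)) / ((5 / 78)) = 64506 / 5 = 12901.20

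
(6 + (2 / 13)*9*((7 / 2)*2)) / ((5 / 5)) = 204 / 13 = 15.69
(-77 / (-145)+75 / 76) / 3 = 16727 / 33060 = 0.51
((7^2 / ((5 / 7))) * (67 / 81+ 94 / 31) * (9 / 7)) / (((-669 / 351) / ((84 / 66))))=-7856758 / 34565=-227.30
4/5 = 0.80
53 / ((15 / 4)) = 212 / 15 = 14.13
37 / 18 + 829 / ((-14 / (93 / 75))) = -112408 / 1575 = -71.37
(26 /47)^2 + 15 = 33811 /2209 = 15.31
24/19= 1.26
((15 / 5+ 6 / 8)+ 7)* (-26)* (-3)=1677 / 2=838.50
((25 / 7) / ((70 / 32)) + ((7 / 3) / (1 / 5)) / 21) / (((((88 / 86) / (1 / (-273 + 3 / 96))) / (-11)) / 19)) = 1.64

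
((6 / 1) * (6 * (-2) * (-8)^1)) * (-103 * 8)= -474624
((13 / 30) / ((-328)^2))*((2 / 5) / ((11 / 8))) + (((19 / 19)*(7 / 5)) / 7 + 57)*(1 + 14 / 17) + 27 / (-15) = 19333450181 / 188608200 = 102.51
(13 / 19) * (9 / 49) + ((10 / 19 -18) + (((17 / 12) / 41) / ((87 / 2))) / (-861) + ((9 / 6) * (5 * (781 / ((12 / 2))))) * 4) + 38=9621016254511 / 2450807226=3925.65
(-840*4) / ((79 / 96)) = -322560 / 79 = -4083.04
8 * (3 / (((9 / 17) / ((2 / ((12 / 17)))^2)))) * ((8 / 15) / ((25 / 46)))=3615968 / 10125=357.13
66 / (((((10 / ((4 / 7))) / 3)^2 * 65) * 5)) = 2376 / 398125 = 0.01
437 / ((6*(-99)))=-437 / 594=-0.74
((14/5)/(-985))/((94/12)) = -0.00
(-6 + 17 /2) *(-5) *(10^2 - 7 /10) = -4965 /4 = -1241.25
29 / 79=0.37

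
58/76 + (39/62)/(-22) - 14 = -343787/25916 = -13.27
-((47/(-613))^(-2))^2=-141202341361/4879681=-28936.80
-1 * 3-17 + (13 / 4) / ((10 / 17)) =-579 / 40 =-14.48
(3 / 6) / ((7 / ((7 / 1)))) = 1 / 2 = 0.50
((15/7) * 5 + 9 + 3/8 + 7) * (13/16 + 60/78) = 71299/1664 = 42.85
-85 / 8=-10.62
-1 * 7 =-7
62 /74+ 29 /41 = 2344 /1517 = 1.55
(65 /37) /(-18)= -65 /666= -0.10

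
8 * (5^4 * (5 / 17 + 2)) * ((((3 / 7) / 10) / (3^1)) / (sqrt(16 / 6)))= 4875 * sqrt(6) / 119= 100.35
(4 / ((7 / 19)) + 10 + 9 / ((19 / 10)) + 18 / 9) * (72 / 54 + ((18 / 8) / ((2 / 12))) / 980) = 2907007 / 78204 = 37.17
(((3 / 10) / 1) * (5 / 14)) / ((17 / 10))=15 / 238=0.06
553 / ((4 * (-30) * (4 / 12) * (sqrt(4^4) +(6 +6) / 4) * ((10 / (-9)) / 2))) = 1.31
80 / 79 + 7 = 633 / 79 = 8.01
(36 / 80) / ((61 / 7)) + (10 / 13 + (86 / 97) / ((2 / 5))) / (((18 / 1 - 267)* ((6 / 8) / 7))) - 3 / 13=-111489473 / 383066580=-0.29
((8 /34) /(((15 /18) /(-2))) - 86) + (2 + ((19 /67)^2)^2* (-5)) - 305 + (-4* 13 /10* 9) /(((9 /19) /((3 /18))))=-2086572925373 /5138535855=-406.06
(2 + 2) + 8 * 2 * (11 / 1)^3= 21300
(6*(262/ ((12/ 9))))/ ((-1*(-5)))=1179/ 5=235.80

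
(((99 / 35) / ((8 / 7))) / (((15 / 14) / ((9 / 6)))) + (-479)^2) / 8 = 45888893 / 1600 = 28680.56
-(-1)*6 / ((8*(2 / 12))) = 9 / 2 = 4.50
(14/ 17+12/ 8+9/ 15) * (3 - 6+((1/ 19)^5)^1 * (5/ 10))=-7383726721/ 841873660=-8.77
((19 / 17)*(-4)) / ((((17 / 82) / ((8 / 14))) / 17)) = -24928 / 119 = -209.48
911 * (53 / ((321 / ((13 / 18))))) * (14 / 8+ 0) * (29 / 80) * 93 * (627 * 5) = 825546644923 / 41088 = 20092159.39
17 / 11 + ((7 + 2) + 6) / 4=233 / 44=5.30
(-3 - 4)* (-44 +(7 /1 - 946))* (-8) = -55048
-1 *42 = -42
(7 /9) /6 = 7 /54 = 0.13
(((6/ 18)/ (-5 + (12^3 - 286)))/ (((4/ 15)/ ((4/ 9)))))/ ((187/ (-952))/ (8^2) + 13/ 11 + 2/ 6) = 197120/ 770966307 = 0.00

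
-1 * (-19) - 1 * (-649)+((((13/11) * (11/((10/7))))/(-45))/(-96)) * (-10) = 2885669/4320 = 667.98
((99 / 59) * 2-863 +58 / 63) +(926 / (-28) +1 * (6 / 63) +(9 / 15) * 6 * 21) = -816.10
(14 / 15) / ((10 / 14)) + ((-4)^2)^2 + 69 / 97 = 1877081 / 7275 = 258.02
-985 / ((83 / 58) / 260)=-14853800 / 83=-178961.45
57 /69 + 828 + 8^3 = 30839 /23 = 1340.83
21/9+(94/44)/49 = 7687/3234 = 2.38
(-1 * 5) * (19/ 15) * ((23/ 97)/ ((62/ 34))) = -7429/ 9021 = -0.82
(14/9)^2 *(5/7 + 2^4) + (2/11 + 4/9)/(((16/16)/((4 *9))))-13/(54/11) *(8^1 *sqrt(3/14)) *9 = 6236/99-286 *sqrt(42)/21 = -25.27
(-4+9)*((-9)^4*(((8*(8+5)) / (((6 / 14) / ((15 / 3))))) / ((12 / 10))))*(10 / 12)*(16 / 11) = 442260000 / 11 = 40205454.55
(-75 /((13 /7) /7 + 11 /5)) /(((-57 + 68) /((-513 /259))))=1346625 /245828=5.48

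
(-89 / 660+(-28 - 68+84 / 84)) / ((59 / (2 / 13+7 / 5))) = -2.51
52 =52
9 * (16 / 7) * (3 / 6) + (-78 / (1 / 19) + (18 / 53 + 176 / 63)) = -4903592 / 3339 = -1468.58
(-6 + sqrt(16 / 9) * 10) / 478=11 / 717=0.02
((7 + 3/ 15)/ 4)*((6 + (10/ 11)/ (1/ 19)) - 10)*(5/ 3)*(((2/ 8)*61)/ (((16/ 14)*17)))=93513/ 2992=31.25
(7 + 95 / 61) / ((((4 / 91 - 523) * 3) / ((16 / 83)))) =-2912 / 2769461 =-0.00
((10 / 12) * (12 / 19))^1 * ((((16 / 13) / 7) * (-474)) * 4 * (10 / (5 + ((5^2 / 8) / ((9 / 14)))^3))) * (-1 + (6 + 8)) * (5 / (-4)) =35383910400 / 148764623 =237.85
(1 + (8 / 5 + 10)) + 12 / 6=73 / 5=14.60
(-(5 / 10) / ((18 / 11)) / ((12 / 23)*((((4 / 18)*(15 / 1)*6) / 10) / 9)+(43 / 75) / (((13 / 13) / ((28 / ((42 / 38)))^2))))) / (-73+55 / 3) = 56925 / 3748557184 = 0.00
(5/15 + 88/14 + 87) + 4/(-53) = 104114/1113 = 93.54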